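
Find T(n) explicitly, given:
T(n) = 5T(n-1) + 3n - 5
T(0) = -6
First-order linear with linear forcing.
Homogeneous solution: T_h(n) = A·(5)^n.
Try particular T_p(n) = pn + q. Substituting:
  pn + q = 5(p(n-1) + q) + 3n - 5.
Matching the n-coefficient: p = 5p + 3 ⇒ p = - \frac{3}{4}.
Matching constants: q = -5p + 5q - 5 ⇒ q = \frac{5}{16}.
General: T(n) = A·(5)^n - \frac{3 n}{4} + \frac{5}{16}.
Apply T(0) = -6: A + \frac{5}{16} = -6 ⇒ A = - \frac{101}{16}.
So T(n) = - \frac{101 \cdot 5^{n}}{16} - \frac{3 n}{4} + \frac{5}{16}.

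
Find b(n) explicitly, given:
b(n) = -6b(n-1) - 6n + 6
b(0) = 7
First-order linear with linear forcing.
Homogeneous solution: b_h(n) = A·(-6)^n.
Try particular b_p(n) = pn + q. Substituting:
  pn + q = -6(p(n-1) + q) - 6n + 6.
Matching the n-coefficient: p = -6p - 6 ⇒ p = - \frac{6}{7}.
Matching constants: q = 6p - 6q + 6 ⇒ q = \frac{6}{49}.
General: b(n) = A·(-6)^n - \frac{6 n}{7} + \frac{6}{49}.
Apply b(0) = 7: A + \frac{6}{49} = 7 ⇒ A = \frac{337}{49}.
So b(n) = \frac{337 \left(-6\right)^{n}}{49} - \frac{6 n}{7} + \frac{6}{49}.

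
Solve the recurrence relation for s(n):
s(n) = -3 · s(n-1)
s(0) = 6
Pure geometric recurrence with ratio -3.
By induction s(n) = s(0) · (-3)^n = 6 \left(-3\right)^{n}.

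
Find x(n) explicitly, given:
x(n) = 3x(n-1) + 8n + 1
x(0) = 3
First-order linear with linear forcing.
Homogeneous solution: x_h(n) = A·(3)^n.
Try particular x_p(n) = pn + q. Substituting:
  pn + q = 3(p(n-1) + q) + 8n + 1.
Matching the n-coefficient: p = 3p + 8 ⇒ p = -4.
Matching constants: q = -3p + 3q + 1 ⇒ q = - \frac{13}{2}.
General: x(n) = A·(3)^n - 4 n - \frac{13}{2}.
Apply x(0) = 3: A - \frac{13}{2} = 3 ⇒ A = \frac{19}{2}.
So x(n) = \frac{19 \cdot 3^{n}}{2} - 4 n - \frac{13}{2}.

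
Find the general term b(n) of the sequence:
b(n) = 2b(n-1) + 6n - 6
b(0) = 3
First-order linear with linear forcing.
Homogeneous solution: b_h(n) = A·(2)^n.
Try particular b_p(n) = pn + q. Substituting:
  pn + q = 2(p(n-1) + q) + 6n - 6.
Matching the n-coefficient: p = 2p + 6 ⇒ p = -6.
Matching constants: q = -2p + 2q - 6 ⇒ q = -6.
General: b(n) = A·(2)^n - 6 n - 6.
Apply b(0) = 3: A - 6 = 3 ⇒ A = 9.
So b(n) = 9 \cdot 2^{n} - 6 n - 6.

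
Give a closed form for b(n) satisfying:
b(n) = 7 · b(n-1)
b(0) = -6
Pure geometric recurrence with ratio 7.
By induction b(n) = b(0) · (7)^n = - 6 \cdot 7^{n}.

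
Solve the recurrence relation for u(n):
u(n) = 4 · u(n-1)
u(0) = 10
Pure geometric recurrence with ratio 4.
By induction u(n) = u(0) · (4)^n = 10 \cdot 4^{n}.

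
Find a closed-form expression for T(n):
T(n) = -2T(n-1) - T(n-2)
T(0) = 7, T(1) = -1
Characteristic equation: x² + 2x + 1 = 0, which is (x - (-1))².
Repeated root r = -1.
General solution: T(n) = (A + Bn)·(-1)^n.
From T(0) = 7: A = 7.
From T(1) = -1: (A + B)·(-1) = -1 ⇒ B = -6.
So T(n) = \left(7 - 6 n\right) \cdot (-1)^n.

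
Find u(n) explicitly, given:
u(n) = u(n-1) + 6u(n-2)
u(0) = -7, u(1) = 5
Characteristic equation: x² - x - 6 = 0, which factors as (x - (3))(x - (-2)) = 0.
Roots r₁ = 3, r₂ = -2 (distinct).
General solution: u(n) = A·(3)^n + B·(-2)^n.
From u(0) = -7: A + B = -7.
From u(1) = 5: 3A - 2B = 5.
Solving: A = - \frac{9}{5}, B = - \frac{26}{5}.
So u(n) = - \frac{26 \left(-2\right)^{n}}{5} - \frac{9 \cdot 3^{n}}{5}.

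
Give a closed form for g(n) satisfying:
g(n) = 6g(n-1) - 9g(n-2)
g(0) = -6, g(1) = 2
Characteristic equation: x² - 6x + 9 = 0, which is (x - (3))².
Repeated root r = 3.
General solution: g(n) = (A + Bn)·(3)^n.
From g(0) = -6: A = -6.
From g(1) = 2: (A + B)·(3) = 2 ⇒ B = \frac{20}{3}.
So g(n) = \left(\frac{20 n}{3} - 6\right) \cdot (3)^n.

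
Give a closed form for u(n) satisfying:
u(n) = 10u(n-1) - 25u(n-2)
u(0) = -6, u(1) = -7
Characteristic equation: x² - 10x + 25 = 0, which is (x - (5))².
Repeated root r = 5.
General solution: u(n) = (A + Bn)·(5)^n.
From u(0) = -6: A = -6.
From u(1) = -7: (A + B)·(5) = -7 ⇒ B = \frac{23}{5}.
So u(n) = \left(\frac{23 n}{5} - 6\right) \cdot (5)^n.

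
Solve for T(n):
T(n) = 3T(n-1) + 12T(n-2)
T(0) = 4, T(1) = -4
Characteristic equation: x² - 3x - 12 = 0.
Discriminant Δ = (3)² + 4·(12) = 57.
Roots r₁,₂ = (3 ± √57)/2, so r₁ = \frac{3}{2} + \frac{\sqrt{57}}{2}, r₂ = \frac{3}{2} - \frac{\sqrt{57}}{2}.
General solution: T(n) = A·r₁^n + B·r₂^n.
From the initial conditions, A + B = 4 and r₁A + r₂B = -4.
Since r₁ - r₂ = √57: A = (-4 - (4)r₂)/√57 = 2 - \frac{10 \sqrt{57}}{57}, and B = 4 - A = \frac{10 \sqrt{57}}{57} + 2.
So T(n) = \left(2 - \frac{10 \sqrt{57}}{57}\right)\left(\frac{3}{2} + \frac{\sqrt{57}}{2}\right)^n + \left(\frac{10 \sqrt{57}}{57} + 2\right)\left(\frac{3}{2} - \frac{\sqrt{57}}{2}\right)^n.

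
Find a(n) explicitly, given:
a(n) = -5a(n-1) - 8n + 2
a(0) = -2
First-order linear with linear forcing.
Homogeneous solution: a_h(n) = A·(-5)^n.
Try particular a_p(n) = pn + q. Substituting:
  pn + q = -5(p(n-1) + q) - 8n + 2.
Matching the n-coefficient: p = -5p - 8 ⇒ p = - \frac{4}{3}.
Matching constants: q = 5p - 5q + 2 ⇒ q = - \frac{7}{9}.
General: a(n) = A·(-5)^n - \frac{4 n}{3} - \frac{7}{9}.
Apply a(0) = -2: A - \frac{7}{9} = -2 ⇒ A = - \frac{11}{9}.
So a(n) = - \frac{11 \left(-5\right)^{n}}{9} - \frac{4 n}{3} - \frac{7}{9}.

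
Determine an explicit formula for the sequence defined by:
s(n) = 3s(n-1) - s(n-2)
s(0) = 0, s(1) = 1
Characteristic equation: x² - 3x + 1 = 0.
Discriminant Δ = (3)² + 4·(-1) = 5.
Roots r₁,₂ = (3 ± √5)/2, so r₁ = \frac{\sqrt{5}}{2} + \frac{3}{2}, r₂ = \frac{3}{2} - \frac{\sqrt{5}}{2}.
General solution: s(n) = A·r₁^n + B·r₂^n.
From the initial conditions, A + B = 0 and r₁A + r₂B = 1.
Since r₁ - r₂ = √5: A = (1 - (0)r₂)/√5 = \frac{\sqrt{5}}{5}, and B = 0 - A = - \frac{\sqrt{5}}{5}.
So s(n) = \left(\frac{\sqrt{5}}{5}\right)\left(\frac{\sqrt{5}}{2} + \frac{3}{2}\right)^n + \left(- \frac{\sqrt{5}}{5}\right)\left(\frac{3}{2} - \frac{\sqrt{5}}{2}\right)^n.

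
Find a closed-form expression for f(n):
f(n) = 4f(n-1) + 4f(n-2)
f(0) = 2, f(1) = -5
Characteristic equation: x² - 4x - 4 = 0.
Discriminant Δ = (4)² + 4·(4) = 32.
Roots r₁,₂ = (4 ± √32)/2, so r₁ = 2 + 2 \sqrt{2}, r₂ = 2 - 2 \sqrt{2}.
General solution: f(n) = A·r₁^n + B·r₂^n.
From the initial conditions, A + B = 2 and r₁A + r₂B = -5.
Since r₁ - r₂ = √32: A = (-5 - (2)r₂)/√32 = 1 - \frac{9 \sqrt{2}}{8}, and B = 2 - A = 1 + \frac{9 \sqrt{2}}{8}.
So f(n) = \left(1 - \frac{9 \sqrt{2}}{8}\right)\left(2 + 2 \sqrt{2}\right)^n + \left(1 + \frac{9 \sqrt{2}}{8}\right)\left(2 - 2 \sqrt{2}\right)^n.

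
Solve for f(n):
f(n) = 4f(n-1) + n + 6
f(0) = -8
First-order linear with linear forcing.
Homogeneous solution: f_h(n) = A·(4)^n.
Try particular f_p(n) = pn + q. Substituting:
  pn + q = 4(p(n-1) + q) + n + 6.
Matching the n-coefficient: p = 4p + 1 ⇒ p = - \frac{1}{3}.
Matching constants: q = -4p + 4q + 6 ⇒ q = - \frac{22}{9}.
General: f(n) = A·(4)^n - \frac{n}{3} - \frac{22}{9}.
Apply f(0) = -8: A - \frac{22}{9} = -8 ⇒ A = - \frac{50}{9}.
So f(n) = - \frac{50 \cdot 4^{n}}{9} - \frac{n}{3} - \frac{22}{9}.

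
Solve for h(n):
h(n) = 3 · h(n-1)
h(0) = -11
Pure geometric recurrence with ratio 3.
By induction h(n) = h(0) · (3)^n = - 11 \cdot 3^{n}.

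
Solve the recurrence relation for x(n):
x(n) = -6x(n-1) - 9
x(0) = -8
First-order linear non-homogeneous.
Homogeneous solution: x_h(n) = A·(-6)^n.
Try constant particular solution x_p = K: K = -6K - 9 ⇒ K = - \frac{9}{7}.
General: x(n) = A·(-6)^n - \frac{9}{7}.
Apply x(0) = -8: A - \frac{9}{7} = -8 ⇒ A = - \frac{47}{7}.
So x(n) = - \frac{47 \left(-6\right)^{n}}{7} - \frac{9}{7}.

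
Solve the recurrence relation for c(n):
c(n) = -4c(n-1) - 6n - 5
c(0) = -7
First-order linear with linear forcing.
Homogeneous solution: c_h(n) = A·(-4)^n.
Try particular c_p(n) = pn + q. Substituting:
  pn + q = -4(p(n-1) + q) - 6n - 5.
Matching the n-coefficient: p = -4p - 6 ⇒ p = - \frac{6}{5}.
Matching constants: q = 4p - 4q - 5 ⇒ q = - \frac{49}{25}.
General: c(n) = A·(-4)^n - \frac{6 n}{5} - \frac{49}{25}.
Apply c(0) = -7: A - \frac{49}{25} = -7 ⇒ A = - \frac{126}{25}.
So c(n) = - \frac{126 \left(-4\right)^{n}}{25} - \frac{6 n}{5} - \frac{49}{25}.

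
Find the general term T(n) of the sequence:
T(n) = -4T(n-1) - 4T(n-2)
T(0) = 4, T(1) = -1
Characteristic equation: x² + 4x + 4 = 0, which is (x - (-2))².
Repeated root r = -2.
General solution: T(n) = (A + Bn)·(-2)^n.
From T(0) = 4: A = 4.
From T(1) = -1: (A + B)·(-2) = -1 ⇒ B = - \frac{7}{2}.
So T(n) = \left(4 - \frac{7 n}{2}\right) \cdot (-2)^n.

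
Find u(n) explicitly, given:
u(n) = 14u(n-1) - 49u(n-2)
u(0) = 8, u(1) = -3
Characteristic equation: x² - 14x + 49 = 0, which is (x - (7))².
Repeated root r = 7.
General solution: u(n) = (A + Bn)·(7)^n.
From u(0) = 8: A = 8.
From u(1) = -3: (A + B)·(7) = -3 ⇒ B = - \frac{59}{7}.
So u(n) = \left(8 - \frac{59 n}{7}\right) \cdot (7)^n.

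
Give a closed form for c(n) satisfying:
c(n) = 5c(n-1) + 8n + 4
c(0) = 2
First-order linear with linear forcing.
Homogeneous solution: c_h(n) = A·(5)^n.
Try particular c_p(n) = pn + q. Substituting:
  pn + q = 5(p(n-1) + q) + 8n + 4.
Matching the n-coefficient: p = 5p + 8 ⇒ p = -2.
Matching constants: q = -5p + 5q + 4 ⇒ q = - \frac{7}{2}.
General: c(n) = A·(5)^n - 2 n - \frac{7}{2}.
Apply c(0) = 2: A - \frac{7}{2} = 2 ⇒ A = \frac{11}{2}.
So c(n) = \frac{11 \cdot 5^{n}}{2} - 2 n - \frac{7}{2}.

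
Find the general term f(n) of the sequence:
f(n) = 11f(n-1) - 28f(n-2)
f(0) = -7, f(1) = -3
Characteristic equation: x² - 11x + 28 = 0, which factors as (x - (7))(x - (4)) = 0.
Roots r₁ = 7, r₂ = 4 (distinct).
General solution: f(n) = A·(7)^n + B·(4)^n.
From f(0) = -7: A + B = -7.
From f(1) = -3: 7A + 4B = -3.
Solving: A = \frac{25}{3}, B = - \frac{46}{3}.
So f(n) = - \frac{46 \cdot 4^{n}}{3} + \frac{25 \cdot 7^{n}}{3}.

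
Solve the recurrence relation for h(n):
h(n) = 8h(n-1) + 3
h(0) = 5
First-order linear non-homogeneous.
Homogeneous solution: h_h(n) = A·(8)^n.
Try constant particular solution h_p = K: K = 8K + 3 ⇒ K = - \frac{3}{7}.
General: h(n) = A·(8)^n - \frac{3}{7}.
Apply h(0) = 5: A - \frac{3}{7} = 5 ⇒ A = \frac{38}{7}.
So h(n) = \frac{38 \cdot 8^{n}}{7} - \frac{3}{7}.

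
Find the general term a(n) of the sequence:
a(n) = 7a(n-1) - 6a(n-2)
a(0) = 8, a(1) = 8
Characteristic equation: x² - 7x + 6 = 0, which factors as (x - (1))(x - (6)) = 0.
Roots r₁ = 1, r₂ = 6 (distinct).
General solution: a(n) = A·(1)^n + B·(6)^n.
From a(0) = 8: A + B = 8.
From a(1) = 8: A + 6B = 8.
Solving: A = 8, B = 0.
So a(n) = 8.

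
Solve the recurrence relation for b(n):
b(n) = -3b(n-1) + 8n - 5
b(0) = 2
First-order linear with linear forcing.
Homogeneous solution: b_h(n) = A·(-3)^n.
Try particular b_p(n) = pn + q. Substituting:
  pn + q = -3(p(n-1) + q) + 8n - 5.
Matching the n-coefficient: p = -3p + 8 ⇒ p = 2.
Matching constants: q = 3p - 3q - 5 ⇒ q = \frac{1}{4}.
General: b(n) = A·(-3)^n + 2 n + \frac{1}{4}.
Apply b(0) = 2: A + \frac{1}{4} = 2 ⇒ A = \frac{7}{4}.
So b(n) = \frac{7 \left(-3\right)^{n}}{4} + 2 n + \frac{1}{4}.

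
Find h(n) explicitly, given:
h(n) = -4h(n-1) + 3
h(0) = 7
First-order linear non-homogeneous.
Homogeneous solution: h_h(n) = A·(-4)^n.
Try constant particular solution h_p = K: K = -4K + 3 ⇒ K = \frac{3}{5}.
General: h(n) = A·(-4)^n + \frac{3}{5}.
Apply h(0) = 7: A + \frac{3}{5} = 7 ⇒ A = \frac{32}{5}.
So h(n) = \frac{32 \left(-4\right)^{n}}{5} + \frac{3}{5}.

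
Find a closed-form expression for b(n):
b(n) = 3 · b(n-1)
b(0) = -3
Pure geometric recurrence with ratio 3.
By induction b(n) = b(0) · (3)^n = - 3 \cdot 3^{n}.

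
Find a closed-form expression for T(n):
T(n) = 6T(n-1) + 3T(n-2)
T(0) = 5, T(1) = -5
Characteristic equation: x² - 6x - 3 = 0.
Discriminant Δ = (6)² + 4·(3) = 48.
Roots r₁,₂ = (6 ± √48)/2, so r₁ = 3 + 2 \sqrt{3}, r₂ = 3 - 2 \sqrt{3}.
General solution: T(n) = A·r₁^n + B·r₂^n.
From the initial conditions, A + B = 5 and r₁A + r₂B = -5.
Since r₁ - r₂ = √48: A = (-5 - (5)r₂)/√48 = \frac{5}{2} - \frac{5 \sqrt{3}}{3}, and B = 5 - A = \frac{5}{2} + \frac{5 \sqrt{3}}{3}.
So T(n) = \left(\frac{5}{2} - \frac{5 \sqrt{3}}{3}\right)\left(3 + 2 \sqrt{3}\right)^n + \left(\frac{5}{2} + \frac{5 \sqrt{3}}{3}\right)\left(3 - 2 \sqrt{3}\right)^n.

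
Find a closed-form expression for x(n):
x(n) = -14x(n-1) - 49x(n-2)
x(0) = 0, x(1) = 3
Characteristic equation: x² + 14x + 49 = 0, which is (x - (-7))².
Repeated root r = -7.
General solution: x(n) = (A + Bn)·(-7)^n.
From x(0) = 0: A = 0.
From x(1) = 3: (A + B)·(-7) = 3 ⇒ B = - \frac{3}{7}.
So x(n) = \left(- \frac{3 n}{7}\right) \cdot (-7)^n.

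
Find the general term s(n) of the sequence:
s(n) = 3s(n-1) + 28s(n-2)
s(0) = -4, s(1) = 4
Characteristic equation: x² - 3x - 28 = 0, which factors as (x - (7))(x - (-4)) = 0.
Roots r₁ = 7, r₂ = -4 (distinct).
General solution: s(n) = A·(7)^n + B·(-4)^n.
From s(0) = -4: A + B = -4.
From s(1) = 4: 7A - 4B = 4.
Solving: A = - \frac{12}{11}, B = - \frac{32}{11}.
So s(n) = - \frac{32 \left(-4\right)^{n}}{11} - \frac{12 \cdot 7^{n}}{11}.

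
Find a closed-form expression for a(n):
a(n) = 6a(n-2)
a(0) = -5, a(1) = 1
Characteristic equation: x² - 6 = 0.
Discriminant Δ = (0)² + 4·(6) = 24.
Roots r₁,₂ = (0 ± √24)/2, so r₁ = \sqrt{6}, r₂ = - \sqrt{6}.
General solution: a(n) = A·r₁^n + B·r₂^n.
From the initial conditions, A + B = -5 and r₁A + r₂B = 1.
Since r₁ - r₂ = √24: A = (1 - (-5)r₂)/√24 = - \frac{5}{2} + \frac{\sqrt{6}}{12}, and B = -5 - A = - \frac{5}{2} - \frac{\sqrt{6}}{12}.
So a(n) = \left(- \frac{5}{2} + \frac{\sqrt{6}}{12}\right)\left(\sqrt{6}\right)^n + \left(- \frac{5}{2} - \frac{\sqrt{6}}{12}\right)\left(- \sqrt{6}\right)^n.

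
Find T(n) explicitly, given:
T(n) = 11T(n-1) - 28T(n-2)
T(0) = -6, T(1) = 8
Characteristic equation: x² - 11x + 28 = 0, which factors as (x - (7))(x - (4)) = 0.
Roots r₁ = 7, r₂ = 4 (distinct).
General solution: T(n) = A·(7)^n + B·(4)^n.
From T(0) = -6: A + B = -6.
From T(1) = 8: 7A + 4B = 8.
Solving: A = \frac{32}{3}, B = - \frac{50}{3}.
So T(n) = - \frac{50 \cdot 4^{n}}{3} + \frac{32 \cdot 7^{n}}{3}.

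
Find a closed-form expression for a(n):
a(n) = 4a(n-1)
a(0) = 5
This is a homogeneous first-order recurrence with ratio 4.
By induction a(n) = a(0) · (4)^n = 5 \cdot 4^{n}.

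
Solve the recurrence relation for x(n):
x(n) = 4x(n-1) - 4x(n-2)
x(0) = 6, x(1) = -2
Characteristic equation: x² - 4x + 4 = 0, which is (x - (2))².
Repeated root r = 2.
General solution: x(n) = (A + Bn)·(2)^n.
From x(0) = 6: A = 6.
From x(1) = -2: (A + B)·(2) = -2 ⇒ B = -7.
So x(n) = \left(6 - 7 n\right) \cdot (2)^n.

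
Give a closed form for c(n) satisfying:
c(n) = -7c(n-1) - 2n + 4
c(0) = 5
First-order linear with linear forcing.
Homogeneous solution: c_h(n) = A·(-7)^n.
Try particular c_p(n) = pn + q. Substituting:
  pn + q = -7(p(n-1) + q) - 2n + 4.
Matching the n-coefficient: p = -7p - 2 ⇒ p = - \frac{1}{4}.
Matching constants: q = 7p - 7q + 4 ⇒ q = \frac{9}{32}.
General: c(n) = A·(-7)^n - \frac{n}{4} + \frac{9}{32}.
Apply c(0) = 5: A + \frac{9}{32} = 5 ⇒ A = \frac{151}{32}.
So c(n) = \frac{151 \left(-7\right)^{n}}{32} - \frac{n}{4} + \frac{9}{32}.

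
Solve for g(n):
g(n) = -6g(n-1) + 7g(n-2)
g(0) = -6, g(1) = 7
Characteristic equation: x² + 6x - 7 = 0, which factors as (x - (1))(x - (-7)) = 0.
Roots r₁ = 1, r₂ = -7 (distinct).
General solution: g(n) = A·(1)^n + B·(-7)^n.
From g(0) = -6: A + B = -6.
From g(1) = 7: A - 7B = 7.
Solving: A = - \frac{35}{8}, B = - \frac{13}{8}.
So g(n) = - \frac{13 \left(-7\right)^{n}}{8} - \frac{35}{8}.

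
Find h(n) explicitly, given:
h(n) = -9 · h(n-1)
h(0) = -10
Pure geometric recurrence with ratio -9.
By induction h(n) = h(0) · (-9)^n = - 10 \left(-9\right)^{n}.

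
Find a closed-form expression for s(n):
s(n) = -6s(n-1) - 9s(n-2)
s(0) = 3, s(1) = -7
Characteristic equation: x² + 6x + 9 = 0, which is (x - (-3))².
Repeated root r = -3.
General solution: s(n) = (A + Bn)·(-3)^n.
From s(0) = 3: A = 3.
From s(1) = -7: (A + B)·(-3) = -7 ⇒ B = - \frac{2}{3}.
So s(n) = \left(3 - \frac{2 n}{3}\right) \cdot (-3)^n.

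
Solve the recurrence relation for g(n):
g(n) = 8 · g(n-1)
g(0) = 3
Pure geometric recurrence with ratio 8.
By induction g(n) = g(0) · (8)^n = 3 \cdot 8^{n}.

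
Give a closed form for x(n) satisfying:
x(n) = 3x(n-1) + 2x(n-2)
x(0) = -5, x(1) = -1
Characteristic equation: x² - 3x - 2 = 0.
Discriminant Δ = (3)² + 4·(2) = 17.
Roots r₁,₂ = (3 ± √17)/2, so r₁ = \frac{3}{2} + \frac{\sqrt{17}}{2}, r₂ = \frac{3}{2} - \frac{\sqrt{17}}{2}.
General solution: x(n) = A·r₁^n + B·r₂^n.
From the initial conditions, A + B = -5 and r₁A + r₂B = -1.
Since r₁ - r₂ = √17: A = (-1 - (-5)r₂)/√17 = - \frac{5}{2} + \frac{13 \sqrt{17}}{34}, and B = -5 - A = - \frac{5}{2} - \frac{13 \sqrt{17}}{34}.
So x(n) = \left(- \frac{5}{2} + \frac{13 \sqrt{17}}{34}\right)\left(\frac{3}{2} + \frac{\sqrt{17}}{2}\right)^n + \left(- \frac{5}{2} - \frac{13 \sqrt{17}}{34}\right)\left(\frac{3}{2} - \frac{\sqrt{17}}{2}\right)^n.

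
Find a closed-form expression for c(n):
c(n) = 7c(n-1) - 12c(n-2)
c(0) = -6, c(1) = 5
Characteristic equation: x² - 7x + 12 = 0, which factors as (x - (3))(x - (4)) = 0.
Roots r₁ = 3, r₂ = 4 (distinct).
General solution: c(n) = A·(3)^n + B·(4)^n.
From c(0) = -6: A + B = -6.
From c(1) = 5: 3A + 4B = 5.
Solving: A = -29, B = 23.
So c(n) = - 29 \cdot 3^{n} + 23 \cdot 4^{n}.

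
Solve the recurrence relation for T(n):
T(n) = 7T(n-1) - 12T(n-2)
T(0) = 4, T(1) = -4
Characteristic equation: x² - 7x + 12 = 0, which factors as (x - (4))(x - (3)) = 0.
Roots r₁ = 4, r₂ = 3 (distinct).
General solution: T(n) = A·(4)^n + B·(3)^n.
From T(0) = 4: A + B = 4.
From T(1) = -4: 4A + 3B = -4.
Solving: A = -16, B = 20.
So T(n) = 20 \cdot 3^{n} - 16 \cdot 4^{n}.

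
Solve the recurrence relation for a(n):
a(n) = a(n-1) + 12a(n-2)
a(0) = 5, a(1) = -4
Characteristic equation: x² - x - 12 = 0, which factors as (x - (4))(x - (-3)) = 0.
Roots r₁ = 4, r₂ = -3 (distinct).
General solution: a(n) = A·(4)^n + B·(-3)^n.
From a(0) = 5: A + B = 5.
From a(1) = -4: 4A - 3B = -4.
Solving: A = \frac{11}{7}, B = \frac{24}{7}.
So a(n) = \frac{24 \left(-3\right)^{n}}{7} + \frac{11 \cdot 4^{n}}{7}.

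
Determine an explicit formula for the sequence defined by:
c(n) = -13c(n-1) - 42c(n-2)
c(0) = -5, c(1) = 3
Characteristic equation: x² + 13x + 42 = 0, which factors as (x - (-7))(x - (-6)) = 0.
Roots r₁ = -7, r₂ = -6 (distinct).
General solution: c(n) = A·(-7)^n + B·(-6)^n.
From c(0) = -5: A + B = -5.
From c(1) = 3: -7A - 6B = 3.
Solving: A = 27, B = -32.
So c(n) = - 32 \left(-6\right)^{n} + 27 \left(-7\right)^{n}.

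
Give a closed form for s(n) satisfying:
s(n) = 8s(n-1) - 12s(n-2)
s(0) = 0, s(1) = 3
Characteristic equation: x² - 8x + 12 = 0, which factors as (x - (2))(x - (6)) = 0.
Roots r₁ = 2, r₂ = 6 (distinct).
General solution: s(n) = A·(2)^n + B·(6)^n.
From s(0) = 0: A + B = 0.
From s(1) = 3: 2A + 6B = 3.
Solving: A = - \frac{3}{4}, B = \frac{3}{4}.
So s(n) = - \frac{3 \cdot 2^{n}}{4} + \frac{3 \cdot 6^{n}}{4}.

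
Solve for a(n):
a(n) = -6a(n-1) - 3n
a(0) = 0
First-order linear with linear forcing.
Homogeneous solution: a_h(n) = A·(-6)^n.
Try particular a_p(n) = pn + q. Substituting:
  pn + q = -6(p(n-1) + q) - 3n.
Matching the n-coefficient: p = -6p - 3 ⇒ p = - \frac{3}{7}.
Matching constants: q = 6p - 6q ⇒ q = - \frac{18}{49}.
General: a(n) = A·(-6)^n - \frac{3 n}{7} - \frac{18}{49}.
Apply a(0) = 0: A - \frac{18}{49} = 0 ⇒ A = \frac{18}{49}.
So a(n) = \frac{18 \left(-6\right)^{n}}{49} - \frac{3 n}{7} - \frac{18}{49}.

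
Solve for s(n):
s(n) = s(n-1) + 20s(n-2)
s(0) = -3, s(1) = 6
Characteristic equation: x² - x - 20 = 0, which factors as (x - (-4))(x - (5)) = 0.
Roots r₁ = -4, r₂ = 5 (distinct).
General solution: s(n) = A·(-4)^n + B·(5)^n.
From s(0) = -3: A + B = -3.
From s(1) = 6: -4A + 5B = 6.
Solving: A = - \frac{7}{3}, B = - \frac{2}{3}.
So s(n) = - \frac{7 \left(-4\right)^{n}}{3} - \frac{2 \cdot 5^{n}}{3}.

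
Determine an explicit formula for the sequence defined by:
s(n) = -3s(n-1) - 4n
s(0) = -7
First-order linear with linear forcing.
Homogeneous solution: s_h(n) = A·(-3)^n.
Try particular s_p(n) = pn + q. Substituting:
  pn + q = -3(p(n-1) + q) - 4n.
Matching the n-coefficient: p = -3p - 4 ⇒ p = -1.
Matching constants: q = 3p - 3q ⇒ q = - \frac{3}{4}.
General: s(n) = A·(-3)^n - n - \frac{3}{4}.
Apply s(0) = -7: A - \frac{3}{4} = -7 ⇒ A = - \frac{25}{4}.
So s(n) = - \frac{25 \left(-3\right)^{n}}{4} - n - \frac{3}{4}.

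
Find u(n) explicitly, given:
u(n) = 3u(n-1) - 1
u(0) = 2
First-order linear non-homogeneous.
Homogeneous solution: u_h(n) = A·(3)^n.
Try constant particular solution u_p = K: K = 3K - 1 ⇒ K = \frac{1}{2}.
General: u(n) = A·(3)^n + \frac{1}{2}.
Apply u(0) = 2: A + \frac{1}{2} = 2 ⇒ A = \frac{3}{2}.
So u(n) = \frac{3 \cdot 3^{n}}{2} + \frac{1}{2}.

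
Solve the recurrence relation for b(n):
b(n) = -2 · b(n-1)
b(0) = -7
Pure geometric recurrence with ratio -2.
By induction b(n) = b(0) · (-2)^n = - 7 \left(-2\right)^{n}.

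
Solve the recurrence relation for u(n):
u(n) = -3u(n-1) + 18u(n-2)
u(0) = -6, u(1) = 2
Characteristic equation: x² + 3x - 18 = 0, which factors as (x - (-6))(x - (3)) = 0.
Roots r₁ = -6, r₂ = 3 (distinct).
General solution: u(n) = A·(-6)^n + B·(3)^n.
From u(0) = -6: A + B = -6.
From u(1) = 2: -6A + 3B = 2.
Solving: A = - \frac{20}{9}, B = - \frac{34}{9}.
So u(n) = - \frac{20 \left(-6\right)^{n}}{9} - \frac{34 \cdot 3^{n}}{9}.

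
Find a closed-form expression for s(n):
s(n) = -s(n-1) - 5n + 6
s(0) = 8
First-order linear with linear forcing.
Homogeneous solution: s_h(n) = A·(-1)^n.
Try particular s_p(n) = pn + q. Substituting:
  pn + q = -(p(n-1) + q) - 5n + 6.
Matching the n-coefficient: p = -p - 5 ⇒ p = - \frac{5}{2}.
Matching constants: q = p - q + 6 ⇒ q = \frac{7}{4}.
General: s(n) = A·(-1)^n - \frac{5 n}{2} + \frac{7}{4}.
Apply s(0) = 8: A + \frac{7}{4} = 8 ⇒ A = \frac{25}{4}.
So s(n) = \frac{25 \left(-1\right)^{n}}{4} - \frac{5 n}{2} + \frac{7}{4}.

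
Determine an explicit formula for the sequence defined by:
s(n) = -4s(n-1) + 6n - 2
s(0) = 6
First-order linear with linear forcing.
Homogeneous solution: s_h(n) = A·(-4)^n.
Try particular s_p(n) = pn + q. Substituting:
  pn + q = -4(p(n-1) + q) + 6n - 2.
Matching the n-coefficient: p = -4p + 6 ⇒ p = \frac{6}{5}.
Matching constants: q = 4p - 4q - 2 ⇒ q = \frac{14}{25}.
General: s(n) = A·(-4)^n + \frac{6 n}{5} + \frac{14}{25}.
Apply s(0) = 6: A + \frac{14}{25} = 6 ⇒ A = \frac{136}{25}.
So s(n) = \frac{136 \left(-4\right)^{n}}{25} + \frac{6 n}{5} + \frac{14}{25}.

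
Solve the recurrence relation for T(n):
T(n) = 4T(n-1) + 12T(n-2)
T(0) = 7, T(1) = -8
Characteristic equation: x² - 4x - 12 = 0, which factors as (x - (6))(x - (-2)) = 0.
Roots r₁ = 6, r₂ = -2 (distinct).
General solution: T(n) = A·(6)^n + B·(-2)^n.
From T(0) = 7: A + B = 7.
From T(1) = -8: 6A - 2B = -8.
Solving: A = \frac{3}{4}, B = \frac{25}{4}.
So T(n) = \frac{25 \left(-2\right)^{n}}{4} + \frac{3 \cdot 6^{n}}{4}.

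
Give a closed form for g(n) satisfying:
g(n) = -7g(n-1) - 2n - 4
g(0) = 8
First-order linear with linear forcing.
Homogeneous solution: g_h(n) = A·(-7)^n.
Try particular g_p(n) = pn + q. Substituting:
  pn + q = -7(p(n-1) + q) - 2n - 4.
Matching the n-coefficient: p = -7p - 2 ⇒ p = - \frac{1}{4}.
Matching constants: q = 7p - 7q - 4 ⇒ q = - \frac{23}{32}.
General: g(n) = A·(-7)^n - \frac{n}{4} - \frac{23}{32}.
Apply g(0) = 8: A - \frac{23}{32} = 8 ⇒ A = \frac{279}{32}.
So g(n) = \frac{279 \left(-7\right)^{n}}{32} - \frac{n}{4} - \frac{23}{32}.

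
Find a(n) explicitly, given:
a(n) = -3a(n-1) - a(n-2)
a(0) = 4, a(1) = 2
Characteristic equation: x² + 3x + 1 = 0.
Discriminant Δ = (-3)² + 4·(-1) = 5.
Roots r₁,₂ = (-3 ± √5)/2, so r₁ = - \frac{3}{2} + \frac{\sqrt{5}}{2}, r₂ = - \frac{3}{2} - \frac{\sqrt{5}}{2}.
General solution: a(n) = A·r₁^n + B·r₂^n.
From the initial conditions, A + B = 4 and r₁A + r₂B = 2.
Since r₁ - r₂ = √5: A = (2 - (4)r₂)/√5 = 2 + \frac{8 \sqrt{5}}{5}, and B = 4 - A = 2 - \frac{8 \sqrt{5}}{5}.
So a(n) = \left(2 + \frac{8 \sqrt{5}}{5}\right)\left(- \frac{3}{2} + \frac{\sqrt{5}}{2}\right)^n + \left(2 - \frac{8 \sqrt{5}}{5}\right)\left(- \frac{3}{2} - \frac{\sqrt{5}}{2}\right)^n.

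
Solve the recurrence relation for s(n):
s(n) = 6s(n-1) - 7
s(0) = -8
First-order linear non-homogeneous.
Homogeneous solution: s_h(n) = A·(6)^n.
Try constant particular solution s_p = K: K = 6K - 7 ⇒ K = \frac{7}{5}.
General: s(n) = A·(6)^n + \frac{7}{5}.
Apply s(0) = -8: A + \frac{7}{5} = -8 ⇒ A = - \frac{47}{5}.
So s(n) = \frac{7}{5} - \frac{47 \cdot 6^{n}}{5}.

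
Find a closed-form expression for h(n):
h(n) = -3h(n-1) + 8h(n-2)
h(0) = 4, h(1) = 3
Characteristic equation: x² + 3x - 8 = 0.
Discriminant Δ = (-3)² + 4·(8) = 41.
Roots r₁,₂ = (-3 ± √41)/2, so r₁ = - \frac{3}{2} + \frac{\sqrt{41}}{2}, r₂ = - \frac{\sqrt{41}}{2} - \frac{3}{2}.
General solution: h(n) = A·r₁^n + B·r₂^n.
From the initial conditions, A + B = 4 and r₁A + r₂B = 3.
Since r₁ - r₂ = √41: A = (3 - (4)r₂)/√41 = \frac{9 \sqrt{41}}{41} + 2, and B = 4 - A = 2 - \frac{9 \sqrt{41}}{41}.
So h(n) = \left(\frac{9 \sqrt{41}}{41} + 2\right)\left(- \frac{3}{2} + \frac{\sqrt{41}}{2}\right)^n + \left(2 - \frac{9 \sqrt{41}}{41}\right)\left(- \frac{\sqrt{41}}{2} - \frac{3}{2}\right)^n.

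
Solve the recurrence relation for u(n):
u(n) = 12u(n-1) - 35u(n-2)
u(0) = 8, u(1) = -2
Characteristic equation: x² - 12x + 35 = 0, which factors as (x - (5))(x - (7)) = 0.
Roots r₁ = 5, r₂ = 7 (distinct).
General solution: u(n) = A·(5)^n + B·(7)^n.
From u(0) = 8: A + B = 8.
From u(1) = -2: 5A + 7B = -2.
Solving: A = 29, B = -21.
So u(n) = 29 \cdot 5^{n} - 21 \cdot 7^{n}.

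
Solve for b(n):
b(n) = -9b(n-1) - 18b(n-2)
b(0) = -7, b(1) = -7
Characteristic equation: x² + 9x + 18 = 0, which factors as (x - (-3))(x - (-6)) = 0.
Roots r₁ = -3, r₂ = -6 (distinct).
General solution: b(n) = A·(-3)^n + B·(-6)^n.
From b(0) = -7: A + B = -7.
From b(1) = -7: -3A - 6B = -7.
Solving: A = - \frac{49}{3}, B = \frac{28}{3}.
So b(n) = - \frac{49 \left(-3\right)^{n}}{3} + \frac{28 \left(-6\right)^{n}}{3}.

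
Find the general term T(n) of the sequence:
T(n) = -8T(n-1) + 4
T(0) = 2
First-order linear non-homogeneous.
Homogeneous solution: T_h(n) = A·(-8)^n.
Try constant particular solution T_p = K: K = -8K + 4 ⇒ K = \frac{4}{9}.
General: T(n) = A·(-8)^n + \frac{4}{9}.
Apply T(0) = 2: A + \frac{4}{9} = 2 ⇒ A = \frac{14}{9}.
So T(n) = \frac{14 \left(-8\right)^{n}}{9} + \frac{4}{9}.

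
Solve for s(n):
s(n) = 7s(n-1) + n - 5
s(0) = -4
First-order linear with linear forcing.
Homogeneous solution: s_h(n) = A·(7)^n.
Try particular s_p(n) = pn + q. Substituting:
  pn + q = 7(p(n-1) + q) + n - 5.
Matching the n-coefficient: p = 7p + 1 ⇒ p = - \frac{1}{6}.
Matching constants: q = -7p + 7q - 5 ⇒ q = \frac{23}{36}.
General: s(n) = A·(7)^n - \frac{n}{6} + \frac{23}{36}.
Apply s(0) = -4: A + \frac{23}{36} = -4 ⇒ A = - \frac{167}{36}.
So s(n) = - \frac{167 \cdot 7^{n}}{36} - \frac{n}{6} + \frac{23}{36}.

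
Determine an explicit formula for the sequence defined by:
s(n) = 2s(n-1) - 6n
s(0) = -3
First-order linear with linear forcing.
Homogeneous solution: s_h(n) = A·(2)^n.
Try particular s_p(n) = pn + q. Substituting:
  pn + q = 2(p(n-1) + q) - 6n.
Matching the n-coefficient: p = 2p - 6 ⇒ p = 6.
Matching constants: q = -2p + 2q ⇒ q = 12.
General: s(n) = A·(2)^n + 6 n + 12.
Apply s(0) = -3: A + 12 = -3 ⇒ A = -15.
So s(n) = - 15 \cdot 2^{n} + 6 n + 12.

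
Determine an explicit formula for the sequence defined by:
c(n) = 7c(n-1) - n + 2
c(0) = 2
First-order linear with linear forcing.
Homogeneous solution: c_h(n) = A·(7)^n.
Try particular c_p(n) = pn + q. Substituting:
  pn + q = 7(p(n-1) + q) - n + 2.
Matching the n-coefficient: p = 7p - 1 ⇒ p = \frac{1}{6}.
Matching constants: q = -7p + 7q + 2 ⇒ q = - \frac{5}{36}.
General: c(n) = A·(7)^n + \frac{n}{6} - \frac{5}{36}.
Apply c(0) = 2: A - \frac{5}{36} = 2 ⇒ A = \frac{77}{36}.
So c(n) = \frac{77 \cdot 7^{n}}{36} + \frac{n}{6} - \frac{5}{36}.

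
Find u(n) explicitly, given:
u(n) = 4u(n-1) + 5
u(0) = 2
First-order linear non-homogeneous.
Homogeneous solution: u_h(n) = A·(4)^n.
Try constant particular solution u_p = K: K = 4K + 5 ⇒ K = - \frac{5}{3}.
General: u(n) = A·(4)^n - \frac{5}{3}.
Apply u(0) = 2: A - \frac{5}{3} = 2 ⇒ A = \frac{11}{3}.
So u(n) = \frac{11 \cdot 4^{n}}{3} - \frac{5}{3}.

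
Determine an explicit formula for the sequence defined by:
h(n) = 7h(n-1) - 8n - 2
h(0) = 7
First-order linear with linear forcing.
Homogeneous solution: h_h(n) = A·(7)^n.
Try particular h_p(n) = pn + q. Substituting:
  pn + q = 7(p(n-1) + q) - 8n - 2.
Matching the n-coefficient: p = 7p - 8 ⇒ p = \frac{4}{3}.
Matching constants: q = -7p + 7q - 2 ⇒ q = \frac{17}{9}.
General: h(n) = A·(7)^n + \frac{4 n}{3} + \frac{17}{9}.
Apply h(0) = 7: A + \frac{17}{9} = 7 ⇒ A = \frac{46}{9}.
So h(n) = \frac{46 \cdot 7^{n}}{9} + \frac{4 n}{3} + \frac{17}{9}.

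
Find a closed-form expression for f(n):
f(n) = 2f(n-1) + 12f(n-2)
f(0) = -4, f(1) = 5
Characteristic equation: x² - 2x - 12 = 0.
Discriminant Δ = (2)² + 4·(12) = 52.
Roots r₁,₂ = (2 ± √52)/2, so r₁ = 1 + \sqrt{13}, r₂ = 1 - \sqrt{13}.
General solution: f(n) = A·r₁^n + B·r₂^n.
From the initial conditions, A + B = -4 and r₁A + r₂B = 5.
Since r₁ - r₂ = √52: A = (5 - (-4)r₂)/√52 = -2 + \frac{9 \sqrt{13}}{26}, and B = -4 - A = -2 - \frac{9 \sqrt{13}}{26}.
So f(n) = \left(-2 + \frac{9 \sqrt{13}}{26}\right)\left(1 + \sqrt{13}\right)^n + \left(-2 - \frac{9 \sqrt{13}}{26}\right)\left(1 - \sqrt{13}\right)^n.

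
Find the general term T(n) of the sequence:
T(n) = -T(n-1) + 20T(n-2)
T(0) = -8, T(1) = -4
Characteristic equation: x² + x - 20 = 0, which factors as (x - (-5))(x - (4)) = 0.
Roots r₁ = -5, r₂ = 4 (distinct).
General solution: T(n) = A·(-5)^n + B·(4)^n.
From T(0) = -8: A + B = -8.
From T(1) = -4: -5A + 4B = -4.
Solving: A = - \frac{28}{9}, B = - \frac{44}{9}.
So T(n) = - \frac{28 \left(-5\right)^{n}}{9} - \frac{44 \cdot 4^{n}}{9}.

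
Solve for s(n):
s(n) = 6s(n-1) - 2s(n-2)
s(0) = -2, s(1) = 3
Characteristic equation: x² - 6x + 2 = 0.
Discriminant Δ = (6)² + 4·(-2) = 28.
Roots r₁,₂ = (6 ± √28)/2, so r₁ = \sqrt{7} + 3, r₂ = 3 - \sqrt{7}.
General solution: s(n) = A·r₁^n + B·r₂^n.
From the initial conditions, A + B = -2 and r₁A + r₂B = 3.
Since r₁ - r₂ = √28: A = (3 - (-2)r₂)/√28 = -1 + \frac{9 \sqrt{7}}{14}, and B = -2 - A = - \frac{9 \sqrt{7}}{14} - 1.
So s(n) = \left(-1 + \frac{9 \sqrt{7}}{14}\right)\left(\sqrt{7} + 3\right)^n + \left(- \frac{9 \sqrt{7}}{14} - 1\right)\left(3 - \sqrt{7}\right)^n.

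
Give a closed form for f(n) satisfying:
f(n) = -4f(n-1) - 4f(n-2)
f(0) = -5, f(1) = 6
Characteristic equation: x² + 4x + 4 = 0, which is (x - (-2))².
Repeated root r = -2.
General solution: f(n) = (A + Bn)·(-2)^n.
From f(0) = -5: A = -5.
From f(1) = 6: (A + B)·(-2) = 6 ⇒ B = 2.
So f(n) = \left(2 n - 5\right) \cdot (-2)^n.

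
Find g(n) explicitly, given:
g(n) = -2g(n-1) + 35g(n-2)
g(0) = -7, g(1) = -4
Characteristic equation: x² + 2x - 35 = 0, which factors as (x - (5))(x - (-7)) = 0.
Roots r₁ = 5, r₂ = -7 (distinct).
General solution: g(n) = A·(5)^n + B·(-7)^n.
From g(0) = -7: A + B = -7.
From g(1) = -4: 5A - 7B = -4.
Solving: A = - \frac{53}{12}, B = - \frac{31}{12}.
So g(n) = - \frac{31 \left(-7\right)^{n}}{12} - \frac{53 \cdot 5^{n}}{12}.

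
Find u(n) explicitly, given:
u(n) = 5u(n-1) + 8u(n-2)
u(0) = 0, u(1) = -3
Characteristic equation: x² - 5x - 8 = 0.
Discriminant Δ = (5)² + 4·(8) = 57.
Roots r₁,₂ = (5 ± √57)/2, so r₁ = \frac{5}{2} + \frac{\sqrt{57}}{2}, r₂ = \frac{5}{2} - \frac{\sqrt{57}}{2}.
General solution: u(n) = A·r₁^n + B·r₂^n.
From the initial conditions, A + B = 0 and r₁A + r₂B = -3.
Since r₁ - r₂ = √57: A = (-3 - (0)r₂)/√57 = - \frac{\sqrt{57}}{19}, and B = 0 - A = \frac{\sqrt{57}}{19}.
So u(n) = \left(- \frac{\sqrt{57}}{19}\right)\left(\frac{5}{2} + \frac{\sqrt{57}}{2}\right)^n + \left(\frac{\sqrt{57}}{19}\right)\left(\frac{5}{2} - \frac{\sqrt{57}}{2}\right)^n.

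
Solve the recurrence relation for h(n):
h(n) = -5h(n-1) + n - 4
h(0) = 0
First-order linear with linear forcing.
Homogeneous solution: h_h(n) = A·(-5)^n.
Try particular h_p(n) = pn + q. Substituting:
  pn + q = -5(p(n-1) + q) + n - 4.
Matching the n-coefficient: p = -5p + 1 ⇒ p = \frac{1}{6}.
Matching constants: q = 5p - 5q - 4 ⇒ q = - \frac{19}{36}.
General: h(n) = A·(-5)^n + \frac{n}{6} - \frac{19}{36}.
Apply h(0) = 0: A - \frac{19}{36} = 0 ⇒ A = \frac{19}{36}.
So h(n) = \frac{19 \left(-5\right)^{n}}{36} + \frac{n}{6} - \frac{19}{36}.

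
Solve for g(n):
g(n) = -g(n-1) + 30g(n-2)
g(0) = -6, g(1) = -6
Characteristic equation: x² + x - 30 = 0, which factors as (x - (-6))(x - (5)) = 0.
Roots r₁ = -6, r₂ = 5 (distinct).
General solution: g(n) = A·(-6)^n + B·(5)^n.
From g(0) = -6: A + B = -6.
From g(1) = -6: -6A + 5B = -6.
Solving: A = - \frac{24}{11}, B = - \frac{42}{11}.
So g(n) = - \frac{24 \left(-6\right)^{n}}{11} - \frac{42 \cdot 5^{n}}{11}.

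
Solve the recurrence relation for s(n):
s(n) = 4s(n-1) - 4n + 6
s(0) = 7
First-order linear with linear forcing.
Homogeneous solution: s_h(n) = A·(4)^n.
Try particular s_p(n) = pn + q. Substituting:
  pn + q = 4(p(n-1) + q) - 4n + 6.
Matching the n-coefficient: p = 4p - 4 ⇒ p = \frac{4}{3}.
Matching constants: q = -4p + 4q + 6 ⇒ q = - \frac{2}{9}.
General: s(n) = A·(4)^n + \frac{4 n}{3} - \frac{2}{9}.
Apply s(0) = 7: A - \frac{2}{9} = 7 ⇒ A = \frac{65}{9}.
So s(n) = \frac{65 \cdot 4^{n}}{9} + \frac{4 n}{3} - \frac{2}{9}.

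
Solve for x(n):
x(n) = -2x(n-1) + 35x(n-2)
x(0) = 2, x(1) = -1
Characteristic equation: x² + 2x - 35 = 0, which factors as (x - (5))(x - (-7)) = 0.
Roots r₁ = 5, r₂ = -7 (distinct).
General solution: x(n) = A·(5)^n + B·(-7)^n.
From x(0) = 2: A + B = 2.
From x(1) = -1: 5A - 7B = -1.
Solving: A = \frac{13}{12}, B = \frac{11}{12}.
So x(n) = \frac{11 \left(-7\right)^{n}}{12} + \frac{13 \cdot 5^{n}}{12}.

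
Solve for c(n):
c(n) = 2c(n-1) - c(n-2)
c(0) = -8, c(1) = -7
Characteristic equation: x² - 2x + 1 = 0, which is (x - (1))².
Repeated root r = 1.
General solution: c(n) = (A + Bn)·(1)^n.
From c(0) = -8: A = -8.
From c(1) = -7: (A + B)·(1) = -7 ⇒ B = 1.
So c(n) = \left(n - 8\right) \cdot (1)^n.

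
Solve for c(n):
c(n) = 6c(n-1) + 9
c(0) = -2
First-order linear non-homogeneous.
Homogeneous solution: c_h(n) = A·(6)^n.
Try constant particular solution c_p = K: K = 6K + 9 ⇒ K = - \frac{9}{5}.
General: c(n) = A·(6)^n - \frac{9}{5}.
Apply c(0) = -2: A - \frac{9}{5} = -2 ⇒ A = - \frac{1}{5}.
So c(n) = - \frac{6^{n}}{5} - \frac{9}{5}.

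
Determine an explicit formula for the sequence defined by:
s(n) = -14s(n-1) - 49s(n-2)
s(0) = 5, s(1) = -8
Characteristic equation: x² + 14x + 49 = 0, which is (x - (-7))².
Repeated root r = -7.
General solution: s(n) = (A + Bn)·(-7)^n.
From s(0) = 5: A = 5.
From s(1) = -8: (A + B)·(-7) = -8 ⇒ B = - \frac{27}{7}.
So s(n) = \left(5 - \frac{27 n}{7}\right) \cdot (-7)^n.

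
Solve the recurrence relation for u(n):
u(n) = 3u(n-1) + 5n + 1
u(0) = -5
First-order linear with linear forcing.
Homogeneous solution: u_h(n) = A·(3)^n.
Try particular u_p(n) = pn + q. Substituting:
  pn + q = 3(p(n-1) + q) + 5n + 1.
Matching the n-coefficient: p = 3p + 5 ⇒ p = - \frac{5}{2}.
Matching constants: q = -3p + 3q + 1 ⇒ q = - \frac{17}{4}.
General: u(n) = A·(3)^n - \frac{5 n}{2} - \frac{17}{4}.
Apply u(0) = -5: A - \frac{17}{4} = -5 ⇒ A = - \frac{3}{4}.
So u(n) = - \frac{3 \cdot 3^{n}}{4} - \frac{5 n}{2} - \frac{17}{4}.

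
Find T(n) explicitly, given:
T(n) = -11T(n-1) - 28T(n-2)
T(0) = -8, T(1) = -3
Characteristic equation: x² + 11x + 28 = 0, which factors as (x - (-7))(x - (-4)) = 0.
Roots r₁ = -7, r₂ = -4 (distinct).
General solution: T(n) = A·(-7)^n + B·(-4)^n.
From T(0) = -8: A + B = -8.
From T(1) = -3: -7A - 4B = -3.
Solving: A = \frac{35}{3}, B = - \frac{59}{3}.
So T(n) = - \frac{59 \left(-4\right)^{n}}{3} + \frac{35 \left(-7\right)^{n}}{3}.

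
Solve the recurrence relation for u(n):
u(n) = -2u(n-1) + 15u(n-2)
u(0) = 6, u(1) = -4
Characteristic equation: x² + 2x - 15 = 0, which factors as (x - (-5))(x - (3)) = 0.
Roots r₁ = -5, r₂ = 3 (distinct).
General solution: u(n) = A·(-5)^n + B·(3)^n.
From u(0) = 6: A + B = 6.
From u(1) = -4: -5A + 3B = -4.
Solving: A = \frac{11}{4}, B = \frac{13}{4}.
So u(n) = \frac{11 \left(-5\right)^{n}}{4} + \frac{13 \cdot 3^{n}}{4}.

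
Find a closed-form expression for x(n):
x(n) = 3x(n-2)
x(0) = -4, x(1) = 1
Characteristic equation: x² - 3 = 0.
Discriminant Δ = (0)² + 4·(3) = 12.
Roots r₁,₂ = (0 ± √12)/2, so r₁ = \sqrt{3}, r₂ = - \sqrt{3}.
General solution: x(n) = A·r₁^n + B·r₂^n.
From the initial conditions, A + B = -4 and r₁A + r₂B = 1.
Since r₁ - r₂ = √12: A = (1 - (-4)r₂)/√12 = -2 + \frac{\sqrt{3}}{6}, and B = -4 - A = -2 - \frac{\sqrt{3}}{6}.
So x(n) = \left(-2 + \frac{\sqrt{3}}{6}\right)\left(\sqrt{3}\right)^n + \left(-2 - \frac{\sqrt{3}}{6}\right)\left(- \sqrt{3}\right)^n.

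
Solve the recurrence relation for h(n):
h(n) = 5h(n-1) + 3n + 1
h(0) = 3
First-order linear with linear forcing.
Homogeneous solution: h_h(n) = A·(5)^n.
Try particular h_p(n) = pn + q. Substituting:
  pn + q = 5(p(n-1) + q) + 3n + 1.
Matching the n-coefficient: p = 5p + 3 ⇒ p = - \frac{3}{4}.
Matching constants: q = -5p + 5q + 1 ⇒ q = - \frac{19}{16}.
General: h(n) = A·(5)^n - \frac{3 n}{4} - \frac{19}{16}.
Apply h(0) = 3: A - \frac{19}{16} = 3 ⇒ A = \frac{67}{16}.
So h(n) = \frac{67 \cdot 5^{n}}{16} - \frac{3 n}{4} - \frac{19}{16}.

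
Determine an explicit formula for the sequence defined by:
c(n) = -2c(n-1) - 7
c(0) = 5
First-order linear non-homogeneous.
Homogeneous solution: c_h(n) = A·(-2)^n.
Try constant particular solution c_p = K: K = -2K - 7 ⇒ K = - \frac{7}{3}.
General: c(n) = A·(-2)^n - \frac{7}{3}.
Apply c(0) = 5: A - \frac{7}{3} = 5 ⇒ A = \frac{22}{3}.
So c(n) = \frac{22 \left(-2\right)^{n}}{3} - \frac{7}{3}.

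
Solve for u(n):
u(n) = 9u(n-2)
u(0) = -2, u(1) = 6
Characteristic equation: x² - 9 = 0, which factors as (x - (-3))(x - (3)) = 0.
Roots r₁ = -3, r₂ = 3 (distinct).
General solution: u(n) = A·(-3)^n + B·(3)^n.
From u(0) = -2: A + B = -2.
From u(1) = 6: -3A + 3B = 6.
Solving: A = -2, B = 0.
So u(n) = - 2 \left(-3\right)^{n}.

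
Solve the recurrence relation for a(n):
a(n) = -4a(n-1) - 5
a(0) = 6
First-order linear non-homogeneous.
Homogeneous solution: a_h(n) = A·(-4)^n.
Try constant particular solution a_p = K: K = -4K - 5 ⇒ K = -1.
General: a(n) = A·(-4)^n - 1.
Apply a(0) = 6: A - 1 = 6 ⇒ A = 7.
So a(n) = 7 \left(-4\right)^{n} - 1.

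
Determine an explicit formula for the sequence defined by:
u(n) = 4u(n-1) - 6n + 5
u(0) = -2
First-order linear with linear forcing.
Homogeneous solution: u_h(n) = A·(4)^n.
Try particular u_p(n) = pn + q. Substituting:
  pn + q = 4(p(n-1) + q) - 6n + 5.
Matching the n-coefficient: p = 4p - 6 ⇒ p = 2.
Matching constants: q = -4p + 4q + 5 ⇒ q = 1.
General: u(n) = A·(4)^n + 2 n + 1.
Apply u(0) = -2: A + 1 = -2 ⇒ A = -3.
So u(n) = - 3 \cdot 4^{n} + 2 n + 1.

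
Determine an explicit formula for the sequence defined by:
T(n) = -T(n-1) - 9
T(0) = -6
First-order linear non-homogeneous.
Homogeneous solution: T_h(n) = A·(-1)^n.
Try constant particular solution T_p = K: K = -K - 9 ⇒ K = - \frac{9}{2}.
General: T(n) = A·(-1)^n - \frac{9}{2}.
Apply T(0) = -6: A - \frac{9}{2} = -6 ⇒ A = - \frac{3}{2}.
So T(n) = - \frac{3 \left(-1\right)^{n}}{2} - \frac{9}{2}.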